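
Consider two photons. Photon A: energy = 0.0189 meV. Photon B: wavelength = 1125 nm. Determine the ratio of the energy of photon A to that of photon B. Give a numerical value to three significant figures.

E_A = 3.028 × 10^-24 J (from energy = 0.0189 meV, via E given directly).
E_B = 1.766 × 10^-19 J (from wavelength = 1125 nm, via E = hc/λ).
Ratio = 3.028 × 10^-24 / 1.766 × 10^-19 = 1.71 × 10^-5.

1.71 × 10^-5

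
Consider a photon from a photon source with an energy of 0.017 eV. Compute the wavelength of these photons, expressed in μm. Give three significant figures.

First convert: E = 0.017 eV = 2.7237e-21 J.
Since λ = hc/E for a photon, λ = 7.293e-5 m.
Converting to μm: λ = 72.93 μm ≈ 72.9 μm.

72.9 μm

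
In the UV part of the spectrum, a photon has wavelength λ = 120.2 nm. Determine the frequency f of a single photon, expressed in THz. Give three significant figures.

Use c = 2.99792458 × 10^8 m/s.
Convert to SI: λ = 120.2 nm = 1.202 × 10^-7 m.
Apply f = c/λ: f = 2.494 × 10^15 Hz.
Converting to THz: f = 2494 THz ≈ 2490 THz.

2490 THz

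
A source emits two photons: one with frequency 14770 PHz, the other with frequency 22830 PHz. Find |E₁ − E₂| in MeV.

0.0333 MeV

Using E = hf: E₁ = 9.7867e-15 J, E₂ = 1.5127e-14 J.
|ΔE| = |9.7867e-15 − 1.5127e-14| = 5.34e-15 J = 0.0333 MeV.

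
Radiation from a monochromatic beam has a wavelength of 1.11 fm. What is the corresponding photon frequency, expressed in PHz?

Use c = 2.99792458e8 m/s.
Convert to SI: λ = 1.11 fm = 1.11e-15 m.
Apply f = c/λ: f = 2.701e23 Hz.
Converting to PHz: f = 2.701e8 PHz ≈ 2.70e8 PHz.

2.70e8 PHz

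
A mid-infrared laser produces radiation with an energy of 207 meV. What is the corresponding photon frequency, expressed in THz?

Use h = 6.62607015·10^-34 J·s, 1 eV = 1.602176634·10^-19 J.
In SI units: E = 207 meV = 3.3165·10^-20 J.
For a photon f = E/h, so f = 5.005·10^13 Hz.
Converting to THz: f = 50.05 THz ≈ 50.1 THz.

50.1 THz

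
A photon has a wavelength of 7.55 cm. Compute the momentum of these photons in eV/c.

(h = 6.62607015 × 10^-34 J·s, c = 2.99792458 × 10^8 m/s, 1 eV = 1.602176634 × 10^-19 J.)
Convert to SI: λ = 7.55 cm = 0.0755 m.
The photon relation is p = h/λ, giving p = 8.776 × 10^-33 kg·m/s.
Converting to eV/c: p = 1.642 × 10^-5 eV/c ≈ 1.64 × 10^-5 eV/c.

1.64 × 10^-5 eV/c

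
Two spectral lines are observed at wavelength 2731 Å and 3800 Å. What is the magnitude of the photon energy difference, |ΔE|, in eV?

Using E = hc/λ: E₁ = 7.2737e-19 J, E₂ = 5.2275e-19 J.
|ΔE| = |7.2737e-19 − 5.2275e-19| = 2.05e-19 J = 1.28 eV.

1.28 eV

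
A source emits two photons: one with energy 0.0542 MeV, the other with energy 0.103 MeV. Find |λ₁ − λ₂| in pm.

10.8 pm

Using λ = hc/E: λ₁ = 2.288e-11 m, λ₂ = 1.204e-11 m.
|Δλ| = |2.288e-11 − 1.204e-11| = 1.08e-11 m = 10.8 pm.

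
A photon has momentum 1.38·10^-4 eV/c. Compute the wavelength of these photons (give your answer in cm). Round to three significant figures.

0.898 cm

(h = 6.62607015·10^-34 J·s, c = 2.99792458·10^8 m/s, 1 eV = 1.602176634·10^-19 J.)
In SI units: p = 1.38·10^-4 eV/c = 7.3751·10^-32 kg·m/s.
Since λ = h/p for a photon, λ = 0.008984 m.
Converting to cm: λ = 0.8984 cm ≈ 0.898 cm.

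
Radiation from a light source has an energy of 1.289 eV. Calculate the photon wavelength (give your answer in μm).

0.962 μm

(h = 6.62607015e-34 J·s, c = 2.99792458e8 m/s, 1 eV = 1.602176634e-19 J.)
Convert to SI: E = 1.289 eV = 2.0652e-19 J.
For a photon λ = hc/E, so λ = 9.619e-7 m.
Converting to μm: λ = 0.9619 μm ≈ 0.962 μm.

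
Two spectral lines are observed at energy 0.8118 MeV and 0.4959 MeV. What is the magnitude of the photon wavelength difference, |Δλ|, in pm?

0.973 pm

Using λ = hc/E: λ₁ = 1.5273 × 10^-12 m, λ₂ = 2.5002 × 10^-12 m.
|Δλ| = |1.5273 × 10^-12 − 2.5002 × 10^-12| = 9.73 × 10^-13 m = 0.973 pm.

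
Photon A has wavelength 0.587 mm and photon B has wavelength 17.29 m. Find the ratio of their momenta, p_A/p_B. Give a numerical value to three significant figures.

p_A = 1.129e-30 kg·m/s (from wavelength = 0.587 mm, via p = h/λ).
p_B = 3.832e-35 kg·m/s (from wavelength = 17.29 m, via p = h/λ).
Ratio = 1.129e-30 / 3.832e-35 = 2.95e4.

2.95e4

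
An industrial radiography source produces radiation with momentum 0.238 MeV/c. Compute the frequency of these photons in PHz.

5.75e4 PHz

Use h = 6.62607015e-34 J·s, c = 2.99792458e8 m/s, 1 eV = 1.602176634e-19 J.
First convert: p = 0.238 MeV/c = 1.2719e-22 kg·m/s.
Apply f = pc/h: f = 5.755e19 Hz.
Converting to PHz: f = 57550 PHz ≈ 5.75e4 PHz.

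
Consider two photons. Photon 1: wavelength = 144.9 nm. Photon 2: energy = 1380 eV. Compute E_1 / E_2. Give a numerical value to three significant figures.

6.20e-3

E_1 = 1.371e-18 J (from wavelength = 144.9 nm, via E = hc/λ).
E_2 = 2.211e-16 J (from energy = 1380 eV, via E given directly).
Ratio = 1.371e-18 / 2.211e-16 = 6.20e-3.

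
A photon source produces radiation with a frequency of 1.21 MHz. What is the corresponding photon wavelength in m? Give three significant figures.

Use c = 2.99792458 × 10^8 m/s.
In SI units: f = 1.21 MHz = 1.21 × 10^6 Hz.
Apply λ = c/f: λ = 247.8 m.
So λ ≈ 248 m.

248 m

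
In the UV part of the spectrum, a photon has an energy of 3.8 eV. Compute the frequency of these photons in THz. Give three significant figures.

(h = 6.62607015 × 10^-34 J·s, 1 eV = 1.602176634 × 10^-19 J.)
Convert to SI: E = 3.8 eV = 6.0883 × 10^-19 J.
Apply f = E/h: f = 9.188 × 10^14 Hz.
Converting to THz: f = 918.8 THz ≈ 919 THz.

919 THz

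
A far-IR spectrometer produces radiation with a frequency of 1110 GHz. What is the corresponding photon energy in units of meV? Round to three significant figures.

Convert to SI: f = 1110 GHz = 1.11·10^12 Hz.
Since E = hf for a photon, E = 7.355·10^-22 J.
Converting to meV: E = 4.591 meV ≈ 4.59 meV.

4.59 meV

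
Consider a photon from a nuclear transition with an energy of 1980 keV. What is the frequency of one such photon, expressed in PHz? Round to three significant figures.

4.79e5 PHz

Take h = 6.62607015e-34 J·s, 1 eV = 1.602176634e-19 J.
First convert: E = 1980 keV = 3.1723e-13 J.
Since f = E/h for a photon, f = 4.788e20 Hz.
Converting to PHz: f = 478800 PHz ≈ 4.79e5 PHz.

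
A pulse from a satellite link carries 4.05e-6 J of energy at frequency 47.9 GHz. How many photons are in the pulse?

Per-photon energy: E = 3.174e-23 J (from frequency = 47.9 GHz).
N = E_total / E_photon = 4.05e-6 J / 3.174e-23 J = 1.28e17.

1.28e17 photons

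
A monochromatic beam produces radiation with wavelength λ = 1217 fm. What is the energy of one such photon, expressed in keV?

In SI units: λ = 1217 fm = 1.217 × 10^-12 m.
Apply E = hc/λ: E = 1.632 × 10^-13 J.
Converting to keV: E = 1019 keV ≈ 1020 keV.

1020 keV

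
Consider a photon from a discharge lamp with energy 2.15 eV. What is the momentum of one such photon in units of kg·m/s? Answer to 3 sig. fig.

1.15e-27 kg·m/s

In SI units: E = 2.15 eV = 3.4447e-19 J.
The photon relation is p = E/c, giving p = 1.149e-27 kg·m/s.
So p ≈ 1.15e-27 kg·m/s.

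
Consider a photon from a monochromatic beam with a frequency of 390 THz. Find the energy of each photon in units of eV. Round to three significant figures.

Take h = 6.62607015 × 10^-34 J·s, 1 eV = 1.602176634 × 10^-19 J.
Convert to SI: f = 390 THz = 3.9 × 10^14 Hz.
For a photon E = hf, so E = 2.584 × 10^-19 J.
Converting to eV: E = 1.613 eV ≈ 1.61 eV.

1.61 eV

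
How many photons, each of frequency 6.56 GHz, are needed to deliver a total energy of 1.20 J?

Per-photon energy: E = 4.347e-24 J (from frequency = 6.56 GHz).
N = E_total / E_photon = 1.20 J / 4.347e-24 J = 2.76e23.

2.76e23 photons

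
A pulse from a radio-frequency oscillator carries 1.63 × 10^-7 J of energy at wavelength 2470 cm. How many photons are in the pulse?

Per-photon energy: E = 8.042 × 10^-27 J (from wavelength = 2470 cm).
N = E_total / E_photon = 1.63 × 10^-7 J / 8.042 × 10^-27 J = 2.03 × 10^19.

2.03 × 10^19 photons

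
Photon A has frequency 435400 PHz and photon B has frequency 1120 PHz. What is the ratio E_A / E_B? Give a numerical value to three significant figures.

E_A = 2.885·10^-13 J (from frequency = 435400 PHz, via E = hf).
E_B = 7.421·10^-16 J (from frequency = 1120 PHz, via E = hf).
Ratio = 2.885·10^-13 / 7.421·10^-16 = 389.

389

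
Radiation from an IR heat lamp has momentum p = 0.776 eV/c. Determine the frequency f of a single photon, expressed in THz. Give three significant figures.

(h = 6.62607015e-34 J·s, c = 2.99792458e8 m/s, 1 eV = 1.602176634e-19 J.)
First convert: p = 0.776 eV/c = 4.1472e-28 kg·m/s.
Apply f = pc/h: f = 1.876e14 Hz.
Converting to THz: f = 187.6 THz ≈ 188 THz.

188 THz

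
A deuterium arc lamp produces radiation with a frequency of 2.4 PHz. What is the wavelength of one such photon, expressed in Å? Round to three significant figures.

Take c = 2.99792458e8 m/s.
In SI units: f = 2.4 PHz = 2.4e15 Hz.
For a photon λ = c/f, so λ = 1.249e-7 m.
Converting to Å: λ = 1249 Å ≈ 1250 Å.

1250 Å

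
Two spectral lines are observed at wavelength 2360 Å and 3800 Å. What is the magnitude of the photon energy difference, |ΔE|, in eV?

Using E = hc/λ: E₁ = 8.417 × 10^-19 J, E₂ = 5.227 × 10^-19 J.
|ΔE| = |8.417 × 10^-19 − 5.227 × 10^-19| = 3.19 × 10^-19 J = 1.99 eV.

1.99 eV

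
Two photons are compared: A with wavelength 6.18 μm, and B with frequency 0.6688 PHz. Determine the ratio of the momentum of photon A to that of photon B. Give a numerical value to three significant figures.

0.0725

p_A = 1.072e-28 kg·m/s (from wavelength = 6.18 μm, via p = h/λ).
p_B = 1.478e-27 kg·m/s (from frequency = 0.6688 PHz, via p = hf/c).
Ratio = 1.072e-28 / 1.478e-27 = 0.0725.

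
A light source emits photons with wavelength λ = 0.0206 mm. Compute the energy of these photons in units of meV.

60.2 meV

(h = 6.62607015e-34 J·s, c = 2.99792458e8 m/s, 1 eV = 1.602176634e-19 J.)
First convert: λ = 0.0206 mm = 2.06e-5 m.
Since E = hc/λ for a photon, E = 9.643e-21 J.
Converting to meV: E = 60.19 meV ≈ 60.2 meV.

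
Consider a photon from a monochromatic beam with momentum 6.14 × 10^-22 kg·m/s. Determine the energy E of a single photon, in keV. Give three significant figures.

The photon relation is E = pc, giving E = 1.841 × 10^-13 J.
Converting to keV: E = 1149 keV ≈ 1150 keV.

1150 keV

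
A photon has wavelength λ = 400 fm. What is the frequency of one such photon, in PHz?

7.49e5 PHz

Use c = 2.99792458e8 m/s.
Convert to SI: λ = 400 fm = 4.00e-13 m.
For a photon f = c/λ, so f = 7.495e20 Hz.
Converting to PHz: f = 749500 PHz ≈ 7.49e5 PHz.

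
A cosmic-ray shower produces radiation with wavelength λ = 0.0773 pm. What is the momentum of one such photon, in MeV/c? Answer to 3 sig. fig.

16.0 MeV/c

First convert: λ = 0.0773 pm = 7.73·10^-14 m.
For a photon p = h/λ, so p = 8.572·10^-21 kg·m/s.
Converting to MeV/c: p = 16.04 MeV/c ≈ 16.0 MeV/c.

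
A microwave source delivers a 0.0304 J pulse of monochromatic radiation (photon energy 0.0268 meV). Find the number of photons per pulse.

Per-photon energy: E = 4.294e-24 J (from energy = 0.0268 meV).
N = E_total / E_photon = 0.0304 J / 4.294e-24 J = 7.08e21.

7.08e21 photons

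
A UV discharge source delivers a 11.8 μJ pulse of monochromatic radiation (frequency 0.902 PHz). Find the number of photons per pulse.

Per-photon energy: E = 5.977 × 10^-19 J (from frequency = 0.902 PHz).
N = E_total / E_photon = 1.18 × 10^-5 J / 5.977 × 10^-19 J = 1.97 × 10^13.

1.97 × 10^13 photons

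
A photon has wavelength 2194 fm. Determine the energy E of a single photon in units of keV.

Use h = 6.62607015e-34 J·s, c = 2.99792458e8 m/s, 1 eV = 1.602176634e-19 J.
First convert: λ = 2194 fm = 2.194e-12 m.
Apply E = hc/λ: E = 9.054e-14 J.
Converting to keV: E = 565.1 keV ≈ 565 keV.

565 keV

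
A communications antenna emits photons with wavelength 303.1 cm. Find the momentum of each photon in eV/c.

4.09 × 10^-7 eV/c

Convert to SI: λ = 303.1 cm = 3.031 m.
Since p = h/λ for a photon, p = 2.186 × 10^-34 kg·m/s.
Converting to eV/c: p = 4.091 × 10^-7 eV/c ≈ 4.09 × 10^-7 eV/c.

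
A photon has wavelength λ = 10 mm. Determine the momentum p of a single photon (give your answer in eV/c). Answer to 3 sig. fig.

First convert: λ = 10 mm = 0.010 m.
For a photon p = h/λ, so p = 6.626e-32 kg·m/s.
Converting to eV/c: p = 1.240e-4 eV/c ≈ 1.24e-4 eV/c.

1.24e-4 eV/c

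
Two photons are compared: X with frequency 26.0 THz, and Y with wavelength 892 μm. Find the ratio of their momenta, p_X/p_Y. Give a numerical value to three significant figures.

p_X = 5.747·10^-29 kg·m/s (from frequency = 26.0 THz, via p = hf/c).
p_Y = 7.428·10^-31 kg·m/s (from wavelength = 892 μm, via p = h/λ).
Ratio = 5.747·10^-29 / 7.428·10^-31 = 77.4.

77.4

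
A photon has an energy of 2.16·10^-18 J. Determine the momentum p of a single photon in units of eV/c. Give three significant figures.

13.5 eV/c

The photon relation is p = E/c, giving p = 7.205·10^-27 kg·m/s.
Converting to eV/c: p = 13.48 eV/c ≈ 13.5 eV/c.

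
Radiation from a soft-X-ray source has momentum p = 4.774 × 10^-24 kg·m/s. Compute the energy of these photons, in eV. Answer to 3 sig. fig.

For a photon E = pc, so E = 1.431 × 10^-15 J.
Converting to eV: E = 8933 eV ≈ 8930 eV.

8930 eV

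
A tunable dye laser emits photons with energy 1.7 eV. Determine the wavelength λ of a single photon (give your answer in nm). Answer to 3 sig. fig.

729 nm

In SI units: E = 1.7 eV = 2.7237e-19 J.
Apply λ = hc/E: λ = 7.293e-7 m.
Converting to nm: λ = 729.3 nm ≈ 729 nm.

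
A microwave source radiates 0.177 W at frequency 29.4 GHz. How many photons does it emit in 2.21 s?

2.01 × 10^22 photons

Total energy: E_total = P·t = 0.177 × 2.21 = 0.3912 J.
Per-photon energy: E = 1.948 × 10^-23 J.
N = E_total / E_photon = 2.01 × 10^22.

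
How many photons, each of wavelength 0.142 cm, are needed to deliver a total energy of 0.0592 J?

4.23e20 photons

Per-photon energy: E = 1.399e-22 J (from wavelength = 0.142 cm).
N = E_total / E_photon = 0.0592 J / 1.399e-22 J = 4.23e20.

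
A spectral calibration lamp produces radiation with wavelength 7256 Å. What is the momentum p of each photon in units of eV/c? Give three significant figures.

First convert: λ = 7256 Å = 7.256 × 10^-7 m.
For a photon p = h/λ, so p = 9.132 × 10^-28 kg·m/s.
Converting to eV/c: p = 1.709 eV/c ≈ 1.71 eV/c.

1.71 eV/c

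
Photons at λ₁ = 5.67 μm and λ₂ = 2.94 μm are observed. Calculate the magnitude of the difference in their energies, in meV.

203 meV

Using E = hc/λ: E₁ = 3.503·10^-20 J, E₂ = 6.757·10^-20 J.
|ΔE| = |3.503·10^-20 − 6.757·10^-20| = 3.25·10^-20 J = 203 meV.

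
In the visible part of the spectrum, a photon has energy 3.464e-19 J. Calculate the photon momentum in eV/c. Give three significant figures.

(c = 2.99792458e8 m/s, 1 eV = 1.602176634e-19 J.)
Apply p = E/c: p = 1.155e-27 kg·m/s.
Converting to eV/c: p = 2.162 eV/c ≈ 2.16 eV/c.

2.16 eV/c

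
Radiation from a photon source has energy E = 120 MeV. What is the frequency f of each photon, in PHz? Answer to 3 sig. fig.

2.90e7 PHz

First convert: E = 120 MeV = 1.9226e-11 J.
The photon relation is f = E/h, giving f = 2.902e22 Hz.
Converting to PHz: f = 2.902e7 PHz ≈ 2.90e7 PHz.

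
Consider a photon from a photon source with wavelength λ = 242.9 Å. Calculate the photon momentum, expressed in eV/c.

Use h = 6.62607015e-34 J·s, c = 2.99792458e8 m/s, 1 eV = 1.602176634e-19 J.
In SI units: λ = 242.9 Å = 2.429e-8 m.
For a photon p = h/λ, so p = 2.728e-26 kg·m/s.
Converting to eV/c: p = 51.04 eV/c ≈ 51.0 eV/c.

51.0 eV/c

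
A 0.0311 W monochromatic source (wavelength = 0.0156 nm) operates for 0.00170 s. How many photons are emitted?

Total energy: E_total = P·t = 0.0311 × 0.00170 = 5.287 × 10^-5 J.
Per-photon energy: E = 1.273 × 10^-14 J.
N = E_total / E_photon = 4.15 × 10^9.

4.15 × 10^9 photons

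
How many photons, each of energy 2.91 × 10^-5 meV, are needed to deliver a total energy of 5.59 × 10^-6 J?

1.20 × 10^21 photons

Per-photon energy: E = 4.662 × 10^-27 J (from energy = 2.91 × 10^-5 meV).
N = E_total / E_photon = 5.59 × 10^-6 J / 4.662 × 10^-27 J = 1.20 × 10^21.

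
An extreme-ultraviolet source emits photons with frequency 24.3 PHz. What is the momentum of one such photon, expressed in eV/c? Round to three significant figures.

Convert to SI: f = 24.3 PHz = 2.43 × 10^16 Hz.
The photon relation is p = hf/c, giving p = 5.371 × 10^-26 kg·m/s.
Converting to eV/c: p = 100.5 eV/c ≈ 100 eV/c.

100 eV/c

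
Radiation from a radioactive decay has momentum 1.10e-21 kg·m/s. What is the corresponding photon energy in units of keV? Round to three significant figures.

Use c = 2.99792458e8 m/s, 1 eV = 1.602176634e-19 J.
For a photon E = pc, so E = 3.298e-13 J.
Converting to keV: E = 2058 keV ≈ 2060 keV.

2060 keV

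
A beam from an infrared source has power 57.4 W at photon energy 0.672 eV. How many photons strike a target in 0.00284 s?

1.51 × 10^18 photons

Total energy: E_total = P·t = 57.4 × 0.00284 = 0.1630 J.
Per-photon energy: E = 1.077 × 10^-19 J.
N = E_total / E_photon = 1.51 × 10^18.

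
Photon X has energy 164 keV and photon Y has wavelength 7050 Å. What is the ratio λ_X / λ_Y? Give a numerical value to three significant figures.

1.07e-5

λ_X = 7.560e-12 m (from energy = 164 keV, via λ = hc/E).
λ_Y = 7.050e-7 m (from wavelength = 7050 Å, via λ given directly).
Ratio = 7.560e-12 / 7.050e-7 = 1.07e-5.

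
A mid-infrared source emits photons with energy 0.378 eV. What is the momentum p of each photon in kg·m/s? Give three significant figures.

Take c = 2.99792458e8 m/s, 1 eV = 1.602176634e-19 J.
In SI units: E = 0.378 eV = 6.0562e-20 J.
Since p = E/c for a photon, p = 2.020e-28 kg·m/s.
So p ≈ 2.02e-28 kg·m/s.

2.02e-28 kg·m/s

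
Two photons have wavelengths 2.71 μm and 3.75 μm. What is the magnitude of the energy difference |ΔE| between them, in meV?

127 meV

Using E = hc/λ: E₁ = 7.330e-20 J, E₂ = 5.297e-20 J.
|ΔE| = |7.330e-20 − 5.297e-20| = 2.03e-20 J = 127 meV.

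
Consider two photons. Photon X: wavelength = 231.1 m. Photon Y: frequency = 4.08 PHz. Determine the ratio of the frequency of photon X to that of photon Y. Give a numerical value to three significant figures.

3.18e-10

f_X = 1.297e6 Hz (from wavelength = 231.1 m, via f = c/λ).
f_Y = 4.080e15 Hz (from frequency = 4.08 PHz, via f given directly).
Ratio = 1.297e6 / 4.080e15 = 3.18e-10.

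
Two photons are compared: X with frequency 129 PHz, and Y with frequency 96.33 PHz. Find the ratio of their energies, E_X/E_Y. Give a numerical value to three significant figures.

1.34

E_X = 8.548·10^-17 J (from frequency = 129 PHz, via E = hf).
E_Y = 6.383·10^-17 J (from frequency = 96.33 PHz, via E = hf).
Ratio = 8.548·10^-17 / 6.383·10^-17 = 1.34.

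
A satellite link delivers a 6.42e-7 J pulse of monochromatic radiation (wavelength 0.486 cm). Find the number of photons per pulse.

1.57e16 photons

Per-photon energy: E = 4.087e-23 J (from wavelength = 0.486 cm).
N = E_total / E_photon = 6.42e-7 J / 4.087e-23 J = 1.57e16.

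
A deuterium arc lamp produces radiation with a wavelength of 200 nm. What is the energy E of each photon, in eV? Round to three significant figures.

6.20 eV

Convert to SI: λ = 200 nm = 2.0·10^-7 m.
Apply E = hc/λ: E = 9.932·10^-19 J.
Converting to eV: E = 6.199 eV ≈ 6.20 eV.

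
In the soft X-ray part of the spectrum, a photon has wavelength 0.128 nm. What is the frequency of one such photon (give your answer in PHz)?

First convert: λ = 0.128 nm = 1.28e-10 m.
The photon relation is f = c/λ, giving f = 2.342e18 Hz.
Converting to PHz: f = 2342 PHz ≈ 2340 PHz.

2340 PHz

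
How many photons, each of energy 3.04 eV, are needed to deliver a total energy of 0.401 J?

Per-photon energy: E = 4.871 × 10^-19 J (from energy = 3.04 eV).
N = E_total / E_photon = 0.401 J / 4.871 × 10^-19 J = 8.23 × 10^17.

8.23 × 10^17 photons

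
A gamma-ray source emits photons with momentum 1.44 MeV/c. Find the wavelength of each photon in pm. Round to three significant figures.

Convert to SI: p = 1.44 MeV/c = 7.6958e-22 kg·m/s.
The photon relation is λ = h/p, giving λ = 8.610e-13 m.
Converting to pm: λ = 0.8610 pm ≈ 0.861 pm.

0.861 pm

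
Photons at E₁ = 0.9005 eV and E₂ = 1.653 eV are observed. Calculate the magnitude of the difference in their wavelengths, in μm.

0.627 μm

Using λ = hc/E: λ₁ = 1.3768 × 10^-6 m, λ₂ = 7.5006 × 10^-7 m.
|Δλ| = |1.3768 × 10^-6 − 7.5006 × 10^-7| = 6.27 × 10^-7 m = 0.627 μm.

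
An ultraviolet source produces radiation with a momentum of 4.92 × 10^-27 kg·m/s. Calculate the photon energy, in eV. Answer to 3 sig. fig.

9.21 eV

(c = 2.99792458 × 10^8 m/s, 1 eV = 1.602176634 × 10^-19 J.)
The photon relation is E = pc, giving E = 1.475 × 10^-18 J.
Converting to eV: E = 9.206 eV ≈ 9.21 eV.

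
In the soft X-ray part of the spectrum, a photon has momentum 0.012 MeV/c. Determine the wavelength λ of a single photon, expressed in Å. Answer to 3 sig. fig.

1.03 Å

Use h = 6.62607015 × 10^-34 J·s, c = 2.99792458 × 10^8 m/s, 1 eV = 1.602176634 × 10^-19 J.
In SI units: p = 0.012 MeV/c = 6.4131 × 10^-24 kg·m/s.
Since λ = h/p for a photon, λ = 1.033 × 10^-10 m.
Converting to Å: λ = 1.033 Å ≈ 1.03 Å.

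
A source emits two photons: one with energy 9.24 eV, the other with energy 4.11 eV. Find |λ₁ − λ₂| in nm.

167 nm

Using λ = hc/E: λ₁ = 1.342 × 10^-7 m, λ₂ = 3.017 × 10^-7 m.
|Δλ| = |1.342 × 10^-7 − 3.017 × 10^-7| = 1.67 × 10^-7 m = 167 nm.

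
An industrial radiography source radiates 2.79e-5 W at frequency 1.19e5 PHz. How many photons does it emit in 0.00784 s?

Total energy: E_total = P·t = 2.79e-5 × 0.00784 = 2.187e-7 J.
Per-photon energy: E = 7.885e-14 J.
N = E_total / E_photon = 2.77e6.

2.77e6 photons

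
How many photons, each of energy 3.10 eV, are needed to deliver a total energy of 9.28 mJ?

1.87·10^16 photons

Per-photon energy: E = 4.967·10^-19 J (from energy = 3.10 eV).
N = E_total / E_photon = 0.00928 J / 4.967·10^-19 J = 1.87·10^16.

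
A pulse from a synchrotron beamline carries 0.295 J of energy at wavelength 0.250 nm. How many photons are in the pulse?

Per-photon energy: E = 7.946 × 10^-16 J (from wavelength = 0.250 nm).
N = E_total / E_photon = 0.295 J / 7.946 × 10^-16 J = 3.71 × 10^14.

3.71 × 10^14 photons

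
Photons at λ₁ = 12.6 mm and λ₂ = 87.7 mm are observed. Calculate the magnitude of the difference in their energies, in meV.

Using E = hc/λ: E₁ = 1.577e-23 J, E₂ = 2.265e-24 J.
|ΔE| = |1.577e-23 − 2.265e-24| = 1.35e-23 J = 0.0843 meV.

0.0843 meV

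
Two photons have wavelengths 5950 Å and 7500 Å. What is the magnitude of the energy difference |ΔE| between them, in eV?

0.431 eV

Using E = hc/λ: E₁ = 3.339e-19 J, E₂ = 2.649e-19 J.
|ΔE| = |3.339e-19 − 2.649e-19| = 6.90e-20 J = 0.431 eV.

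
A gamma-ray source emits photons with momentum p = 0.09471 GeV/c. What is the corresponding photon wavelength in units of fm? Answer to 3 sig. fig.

13.1 fm

Use h = 6.62607015e-34 J·s, c = 2.99792458e8 m/s, 1 eV = 1.602176634e-19 J.
Convert to SI: p = 0.09471 GeV/c = 5.0616e-20 kg·m/s.
The photon relation is λ = h/p, giving λ = 1.309e-14 m.
Converting to fm: λ = 13.09 fm ≈ 13.1 fm.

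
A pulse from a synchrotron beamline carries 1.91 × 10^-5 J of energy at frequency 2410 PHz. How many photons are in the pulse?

Per-photon energy: E = 1.597 × 10^-15 J (from frequency = 2410 PHz).
N = E_total / E_photon = 1.91 × 10^-5 J / 1.597 × 10^-15 J = 1.20 × 10^10.

1.20 × 10^10 photons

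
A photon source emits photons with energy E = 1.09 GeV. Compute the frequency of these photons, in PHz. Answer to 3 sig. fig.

2.64e8 PHz

Convert to SI: E = 1.09 GeV = 1.7464e-10 J.
Apply f = E/h: f = 2.636e23 Hz.
Converting to PHz: f = 2.636e8 PHz ≈ 2.64e8 PHz.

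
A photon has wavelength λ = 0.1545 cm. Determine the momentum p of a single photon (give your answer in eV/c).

8.02e-4 eV/c

(h = 6.62607015e-34 J·s, c = 2.99792458e8 m/s, 1 eV = 1.602176634e-19 J.)
Convert to SI: λ = 0.1545 cm = 0.001545 m.
For a photon p = h/λ, so p = 4.289e-31 kg·m/s.
Converting to eV/c: p = 8.025e-4 eV/c ≈ 8.02e-4 eV/c.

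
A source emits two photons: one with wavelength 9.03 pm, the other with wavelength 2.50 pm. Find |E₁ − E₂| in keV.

359 keV

Using E = hc/λ: E₁ = 2.200 × 10^-14 J, E₂ = 7.946 × 10^-14 J.
|ΔE| = |2.200 × 10^-14 − 7.946 × 10^-14| = 5.75 × 10^-14 J = 359 keV.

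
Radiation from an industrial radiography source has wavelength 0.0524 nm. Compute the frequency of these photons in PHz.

Use c = 2.99792458e8 m/s.
First convert: λ = 0.0524 nm = 5.24e-11 m.
Since f = c/λ for a photon, f = 5.721e18 Hz.
Converting to PHz: f = 5721 PHz ≈ 5720 PHz.

5720 PHz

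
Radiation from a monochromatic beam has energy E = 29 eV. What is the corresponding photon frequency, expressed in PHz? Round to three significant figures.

Take h = 6.62607015 × 10^-34 J·s, 1 eV = 1.602176634 × 10^-19 J.
In SI units: E = 29 eV = 4.6463 × 10^-18 J.
Since f = E/h for a photon, f = 7.012 × 10^15 Hz.
Converting to PHz: f = 7.012 PHz ≈ 7.01 PHz.

7.01 PHz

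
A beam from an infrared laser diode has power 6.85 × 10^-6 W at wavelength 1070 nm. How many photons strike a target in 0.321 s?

Total energy: E_total = P·t = 6.85 × 10^-6 × 0.321 = 2.199 × 10^-6 J.
Per-photon energy: E = 1.856 × 10^-19 J.
N = E_total / E_photon = 1.18 × 10^13.

1.18 × 10^13 photons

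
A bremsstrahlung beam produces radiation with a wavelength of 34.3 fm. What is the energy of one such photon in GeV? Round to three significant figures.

0.0361 GeV

Convert to SI: λ = 34.3 fm = 3.43 × 10^-14 m.
The photon relation is E = hc/λ, giving E = 5.791 × 10^-12 J.
Converting to GeV: E = 0.03615 GeV ≈ 0.0361 GeV.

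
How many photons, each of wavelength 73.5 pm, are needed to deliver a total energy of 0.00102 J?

Per-photon energy: E = 2.703e-15 J (from wavelength = 73.5 pm).
N = E_total / E_photon = 0.00102 J / 2.703e-15 J = 3.77e11.

3.77e11 photons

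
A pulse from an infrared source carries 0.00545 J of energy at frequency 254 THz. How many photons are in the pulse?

3.24·10^16 photons

Per-photon energy: E = 1.683·10^-19 J (from frequency = 254 THz).
N = E_total / E_photon = 0.00545 J / 1.683·10^-19 J = 3.24·10^16.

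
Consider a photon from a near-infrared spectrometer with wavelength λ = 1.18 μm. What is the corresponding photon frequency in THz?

254 THz

Take c = 2.99792458e8 m/s.
Convert to SI: λ = 1.18 μm = 1.18e-6 m.
Apply f = c/λ: f = 2.541e14 Hz.
Converting to THz: f = 254.1 THz ≈ 254 THz.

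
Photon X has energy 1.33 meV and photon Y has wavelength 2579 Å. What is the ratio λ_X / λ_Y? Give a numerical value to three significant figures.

3610

λ_X = 9.322 × 10^-4 m (from energy = 1.33 meV, via λ = hc/E).
λ_Y = 2.579 × 10^-7 m (from wavelength = 2579 Å, via λ given directly).
Ratio = 9.322 × 10^-4 / 2.579 × 10^-7 = 3610.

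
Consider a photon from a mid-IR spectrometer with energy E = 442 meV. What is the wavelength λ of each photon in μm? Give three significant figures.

2.81 μm

Take h = 6.62607015 × 10^-34 J·s, c = 2.99792458 × 10^8 m/s, 1 eV = 1.602176634 × 10^-19 J.
Convert to SI: E = 442 meV = 7.0816 × 10^-20 J.
Since λ = hc/E for a photon, λ = 2.805 × 10^-6 m.
Converting to μm: λ = 2.805 μm ≈ 2.81 μm.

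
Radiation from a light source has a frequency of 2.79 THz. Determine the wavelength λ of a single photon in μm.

107 μm

Take c = 2.99792458e8 m/s.
First convert: f = 2.79 THz = 2.79e12 Hz.
Since λ = c/f for a photon, λ = 1.075e-4 m.
Converting to μm: λ = 107.5 μm ≈ 107 μm.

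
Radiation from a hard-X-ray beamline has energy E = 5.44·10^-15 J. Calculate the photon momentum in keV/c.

Since p = E/c for a photon, p = 1.815·10^-23 kg·m/s.
Converting to keV/c: p = 33.95 keV/c ≈ 34.0 keV/c.

34.0 keV/c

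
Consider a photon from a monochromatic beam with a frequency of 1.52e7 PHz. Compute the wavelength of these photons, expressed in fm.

19.7 fm

Take c = 2.99792458e8 m/s.
Convert to SI: f = 1.52e7 PHz = 1.52e22 Hz.
Since λ = c/f for a photon, λ = 1.972e-14 m.
Converting to fm: λ = 19.72 fm ≈ 19.7 fm.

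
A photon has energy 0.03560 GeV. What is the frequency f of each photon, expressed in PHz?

8.61e6 PHz

First convert: E = 0.03560 GeV = 5.7037e-12 J.
Since f = E/h for a photon, f = 8.608e21 Hz.
Converting to PHz: f = 8.608e6 PHz ≈ 8.61e6 PHz.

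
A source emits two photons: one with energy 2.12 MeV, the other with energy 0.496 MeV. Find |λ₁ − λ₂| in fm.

1910 fm

Using λ = hc/E: λ₁ = 5.848 × 10^-13 m, λ₂ = 2.500 × 10^-12 m.
|Δλ| = |5.848 × 10^-13 − 2.500 × 10^-12| = 1.91 × 10^-12 m = 1910 fm.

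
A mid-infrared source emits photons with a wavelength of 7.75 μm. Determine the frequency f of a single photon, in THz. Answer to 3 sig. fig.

First convert: λ = 7.75 μm = 7.75e-6 m.
Since f = c/λ for a photon, f = 3.868e13 Hz.
Converting to THz: f = 38.68 THz ≈ 38.7 THz.

38.7 THz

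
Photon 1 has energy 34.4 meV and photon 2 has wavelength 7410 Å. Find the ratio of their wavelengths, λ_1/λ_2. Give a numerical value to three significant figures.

λ_1 = 3.604e-5 m (from energy = 34.4 meV, via λ = hc/E).
λ_2 = 7.410e-7 m (from wavelength = 7410 Å, via λ given directly).
Ratio = 3.604e-5 / 7.410e-7 = 48.6.

48.6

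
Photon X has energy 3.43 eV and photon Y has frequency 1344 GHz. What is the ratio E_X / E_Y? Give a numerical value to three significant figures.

E_X = 5.495 × 10^-19 J (from energy = 3.43 eV, via E given directly).
E_Y = 8.905 × 10^-22 J (from frequency = 1344 GHz, via E = hf).
Ratio = 5.495 × 10^-19 / 8.905 × 10^-22 = 617.

617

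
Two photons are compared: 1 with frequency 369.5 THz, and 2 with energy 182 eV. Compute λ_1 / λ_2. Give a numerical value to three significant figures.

119

λ_1 = 8.113e-7 m (from frequency = 369.5 THz, via λ = c/f).
λ_2 = 6.812e-9 m (from energy = 182 eV, via λ = hc/E).
Ratio = 8.113e-7 / 6.812e-9 = 119.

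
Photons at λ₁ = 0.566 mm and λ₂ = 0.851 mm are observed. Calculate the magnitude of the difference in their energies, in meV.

Using E = hc/λ: E₁ = 3.510e-22 J, E₂ = 2.334e-22 J.
|ΔE| = |3.510e-22 − 2.334e-22| = 1.18e-22 J = 0.734 meV.

0.734 meV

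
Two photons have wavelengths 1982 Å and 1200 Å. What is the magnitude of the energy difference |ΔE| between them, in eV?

Using E = hc/λ: E₁ = 1.0022 × 10^-18 J, E₂ = 1.6554 × 10^-18 J.
|ΔE| = |1.0022 × 10^-18 − 1.6554 × 10^-18| = 6.53 × 10^-19 J = 4.08 eV.

4.08 eV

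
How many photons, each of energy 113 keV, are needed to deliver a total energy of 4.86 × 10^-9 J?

Per-photon energy: E = 1.810 × 10^-14 J (from energy = 113 keV).
N = E_total / E_photon = 4.86 × 10^-9 J / 1.810 × 10^-14 J = 2.68 × 10^5.

2.68 × 10^5 photons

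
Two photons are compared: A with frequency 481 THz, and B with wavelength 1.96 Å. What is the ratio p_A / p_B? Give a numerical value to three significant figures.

3.14e-4

p_A = 1.063e-27 kg·m/s (from frequency = 481 THz, via p = hf/c).
p_B = 3.381e-24 kg·m/s (from wavelength = 1.96 Å, via p = h/λ).
Ratio = 1.063e-27 / 3.381e-24 = 3.14e-4.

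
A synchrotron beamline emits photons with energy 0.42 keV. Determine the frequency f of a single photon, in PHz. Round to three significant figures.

102 PHz

In SI units: E = 0.42 keV = 6.7291e-17 J.
Apply f = E/h: f = 1.016e17 Hz.
Converting to PHz: f = 101.6 PHz ≈ 102 PHz.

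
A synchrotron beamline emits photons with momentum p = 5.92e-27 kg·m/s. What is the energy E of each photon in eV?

11.1 eV

Take c = 2.99792458e8 m/s, 1 eV = 1.602176634e-19 J.
Since E = pc for a photon, E = 1.775e-18 J.
Converting to eV: E = 11.08 eV ≈ 11.1 eV.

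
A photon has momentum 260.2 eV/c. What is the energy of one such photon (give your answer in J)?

4.17e-17 J

First convert: p = 260.2 eV/c = 1.3906e-25 kg·m/s.
Apply E = pc: E = 4.169e-17 J.
So E ≈ 4.17e-17 J.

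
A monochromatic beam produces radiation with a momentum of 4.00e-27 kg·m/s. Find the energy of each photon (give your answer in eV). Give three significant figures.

Use c = 2.99792458e8 m/s, 1 eV = 1.602176634e-19 J.
The photon relation is E = pc, giving E = 1.199e-18 J.
Converting to eV: E = 7.485 eV ≈ 7.48 eV.

7.48 eV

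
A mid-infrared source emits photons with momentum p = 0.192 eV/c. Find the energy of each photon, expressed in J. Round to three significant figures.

Use c = 2.99792458e8 m/s, 1 eV = 1.602176634e-19 J.
First convert: p = 0.192 eV/c = 1.0261e-28 kg·m/s.
Since E = pc for a photon, E = 3.076e-20 J.
So E ≈ 3.08e-20 J.

3.08e-20 J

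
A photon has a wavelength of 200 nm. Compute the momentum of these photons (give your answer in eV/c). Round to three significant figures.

(h = 6.62607015·10^-34 J·s, c = 2.99792458·10^8 m/s, 1 eV = 1.602176634·10^-19 J.)
In SI units: λ = 200 nm = 2.0·10^-7 m.
The photon relation is p = h/λ, giving p = 3.313·10^-27 kg·m/s.
Converting to eV/c: p = 6.199 eV/c ≈ 6.20 eV/c.

6.20 eV/c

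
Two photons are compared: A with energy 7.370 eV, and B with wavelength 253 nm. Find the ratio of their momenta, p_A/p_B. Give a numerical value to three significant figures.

1.50

p_A = 3.939 × 10^-27 kg·m/s (from energy = 7.370 eV, via p = E/c).
p_B = 2.619 × 10^-27 kg·m/s (from wavelength = 253 nm, via p = h/λ).
Ratio = 3.939 × 10^-27 / 2.619 × 10^-27 = 1.50.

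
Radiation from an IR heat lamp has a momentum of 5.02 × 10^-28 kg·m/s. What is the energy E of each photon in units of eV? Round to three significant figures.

(c = 2.99792458 × 10^8 m/s, 1 eV = 1.602176634 × 10^-19 J.)
For a photon E = pc, so E = 1.505 × 10^-19 J.
Converting to eV: E = 0.9393 eV ≈ 0.939 eV.

0.939 eV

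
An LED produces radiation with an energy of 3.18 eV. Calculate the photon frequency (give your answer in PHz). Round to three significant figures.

Take h = 6.62607015 × 10^-34 J·s, 1 eV = 1.602176634 × 10^-19 J.
First convert: E = 3.18 eV = 5.0949 × 10^-19 J.
The photon relation is f = E/h, giving f = 7.689 × 10^14 Hz.
Converting to PHz: f = 0.7689 PHz ≈ 0.769 PHz.

0.769 PHz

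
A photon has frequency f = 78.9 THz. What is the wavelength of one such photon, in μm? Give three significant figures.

3.80 μm

Convert to SI: f = 78.9 THz = 7.89e13 Hz.
Apply λ = c/f: λ = 3.800e-6 m.
Converting to μm: λ = 3.800 μm ≈ 3.80 μm.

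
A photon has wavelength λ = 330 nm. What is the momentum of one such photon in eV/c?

In SI units: λ = 330 nm = 3.30e-7 m.
For a photon p = h/λ, so p = 2.008e-27 kg·m/s.
Converting to eV/c: p = 3.757 eV/c ≈ 3.76 eV/c.

3.76 eV/c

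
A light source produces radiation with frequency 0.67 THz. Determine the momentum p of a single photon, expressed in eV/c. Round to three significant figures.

Use h = 6.62607015 × 10^-34 J·s, c = 2.99792458 × 10^8 m/s, 1 eV = 1.602176634 × 10^-19 J.
First convert: f = 0.67 THz = 6.7 × 10^11 Hz.
The photon relation is p = hf/c, giving p = 1.481 × 10^-30 kg·m/s.
Converting to eV/c: p = 0.002771 eV/c ≈ 2.77 × 10^-3 eV/c.

2.77 × 10^-3 eV/c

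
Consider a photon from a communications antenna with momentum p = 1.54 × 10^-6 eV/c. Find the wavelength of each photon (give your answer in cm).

80.5 cm

Convert to SI: p = 1.54 × 10^-6 eV/c = 8.2302 × 10^-34 kg·m/s.
Since λ = h/p for a photon, λ = 0.8051 m.
Converting to cm: λ = 80.51 cm ≈ 80.5 cm.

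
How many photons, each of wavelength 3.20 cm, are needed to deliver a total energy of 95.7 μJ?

1.54·10^19 photons

Per-photon energy: E = 6.208·10^-24 J (from wavelength = 3.20 cm).
N = E_total / E_photon = 9.57·10^-5 J / 6.208·10^-24 J = 1.54·10^19.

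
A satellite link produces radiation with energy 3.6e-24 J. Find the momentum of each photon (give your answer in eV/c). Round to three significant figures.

For a photon p = E/c, so p = 1.201e-32 kg·m/s.
Converting to eV/c: p = 2.247e-5 eV/c ≈ 2.25e-5 eV/c.

2.25e-5 eV/c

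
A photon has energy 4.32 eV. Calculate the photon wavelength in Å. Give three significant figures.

2870 Å

In SI units: E = 4.32 eV = 6.9214 × 10^-19 J.
Apply λ = hc/E: λ = 2.870 × 10^-7 m.
Converting to Å: λ = 2870 Å ≈ 2870 Å.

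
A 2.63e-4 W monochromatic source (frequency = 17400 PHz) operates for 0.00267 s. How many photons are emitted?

6.09e7 photons

Total energy: E_total = P·t = 2.63e-4 × 0.00267 = 7.022e-7 J.
Per-photon energy: E = 1.153e-14 J.
N = E_total / E_photon = 6.09e7.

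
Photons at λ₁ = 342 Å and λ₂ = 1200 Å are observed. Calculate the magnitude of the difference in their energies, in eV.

Using E = hc/λ: E₁ = 5.808 × 10^-18 J, E₂ = 1.655 × 10^-18 J.
|ΔE| = |5.808 × 10^-18 − 1.655 × 10^-18| = 4.15 × 10^-18 J = 25.9 eV.

25.9 eV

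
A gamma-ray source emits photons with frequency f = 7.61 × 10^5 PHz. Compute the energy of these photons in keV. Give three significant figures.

Use h = 6.62607015 × 10^-34 J·s, 1 eV = 1.602176634 × 10^-19 J.
First convert: f = 7.61 × 10^5 PHz = 7.61 × 10^20 Hz.
Apply E = hf: E = 5.042 × 10^-13 J.
Converting to keV: E = 3147 keV ≈ 3150 keV.

3150 keV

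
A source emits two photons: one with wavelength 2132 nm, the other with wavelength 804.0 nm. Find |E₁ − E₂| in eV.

0.961 eV

Using E = hc/λ: E₁ = 9.3173e-20 J, E₂ = 2.4707e-19 J.
|ΔE| = |9.3173e-20 − 2.4707e-19| = 1.54e-19 J = 0.961 eV.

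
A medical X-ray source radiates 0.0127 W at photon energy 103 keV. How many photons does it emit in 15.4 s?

1.19e13 photons

Total energy: E_total = P·t = 0.0127 × 15.4 = 0.1956 J.
Per-photon energy: E = 1.650e-14 J.
N = E_total / E_photon = 1.19e13.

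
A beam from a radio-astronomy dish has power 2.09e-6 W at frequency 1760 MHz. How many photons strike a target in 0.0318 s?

Total energy: E_total = P·t = 2.09e-6 × 0.0318 = 6.646e-8 J.
Per-photon energy: E = 1.166e-24 J.
N = E_total / E_photon = 5.70e16.

5.70e16 photons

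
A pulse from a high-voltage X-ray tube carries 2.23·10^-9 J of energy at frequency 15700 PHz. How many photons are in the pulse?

Per-photon energy: E = 1.040·10^-14 J (from frequency = 15700 PHz).
N = E_total / E_photon = 2.23·10^-9 J / 1.040·10^-14 J = 2.14·10^5.

2.14·10^5 photons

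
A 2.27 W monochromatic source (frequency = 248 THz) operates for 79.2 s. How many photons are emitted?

1.09e21 photons

Total energy: E_total = P·t = 2.27 × 79.2 = 179.8 J.
Per-photon energy: E = 1.643e-19 J.
N = E_total / E_photon = 1.09e21.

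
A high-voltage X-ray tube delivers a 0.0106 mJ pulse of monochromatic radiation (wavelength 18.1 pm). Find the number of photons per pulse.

Per-photon energy: E = 1.097e-14 J (from wavelength = 18.1 pm).
N = E_total / E_photon = 1.06e-5 J / 1.097e-14 J = 9.66e8.

9.66e8 photons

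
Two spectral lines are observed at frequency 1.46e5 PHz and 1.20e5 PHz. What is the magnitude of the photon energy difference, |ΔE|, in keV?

Using E = hf: E₁ = 9.674e-14 J, E₂ = 7.951e-14 J.
|ΔE| = |9.674e-14 − 7.951e-14| = 1.72e-14 J = 108 keV.

108 keV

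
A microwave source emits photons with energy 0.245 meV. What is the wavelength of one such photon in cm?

0.506 cm

Use h = 6.62607015e-34 J·s, c = 2.99792458e8 m/s, 1 eV = 1.602176634e-19 J.
Convert to SI: E = 0.245 meV = 3.9253e-23 J.
Apply λ = hc/E: λ = 0.005061 m.
Converting to cm: λ = 0.5061 cm ≈ 0.506 cm.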